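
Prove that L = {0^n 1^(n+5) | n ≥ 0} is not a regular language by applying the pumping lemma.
Assume L is regular with pumping length p. Idea: pumping the 0-block breaks the fixed offset of 5.
Choose s = 0^p 1^(p+5) ∈ L. By the pumping lemma, s = xyz with |xy| ≤ p, |y| > 0, so y = 0^k with k ≥ 1. Then xy²z = 0^(p+k) 1^(p+5). For this to be in L we would need p+5 = (p+k)+5, i.e. k = 0, contradicting k ≥ 1. So xy²z ∉ L.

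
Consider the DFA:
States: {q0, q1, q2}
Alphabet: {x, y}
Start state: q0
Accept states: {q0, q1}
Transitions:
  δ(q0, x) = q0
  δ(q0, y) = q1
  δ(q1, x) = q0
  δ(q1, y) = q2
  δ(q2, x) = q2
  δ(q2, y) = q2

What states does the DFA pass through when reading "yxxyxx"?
read 'y': q0 → q1
  read 'x': q1 → q0
  read 'x': q0 → q0
  read 'y': q0 → q1
  read 'x': q1 → q0
  read 'x': q0 → q0
q0 -> q1 -> q0 -> q0 -> q1 -> q0 -> q0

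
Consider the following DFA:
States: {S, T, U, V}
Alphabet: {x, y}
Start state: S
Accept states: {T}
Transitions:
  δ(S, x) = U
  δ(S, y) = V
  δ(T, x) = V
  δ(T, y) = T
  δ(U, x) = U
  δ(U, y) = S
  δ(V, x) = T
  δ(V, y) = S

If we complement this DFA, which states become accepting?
Complement accept states = All states \ Original accept states
= {S, T, U, V} \ {T}
{S, U, V}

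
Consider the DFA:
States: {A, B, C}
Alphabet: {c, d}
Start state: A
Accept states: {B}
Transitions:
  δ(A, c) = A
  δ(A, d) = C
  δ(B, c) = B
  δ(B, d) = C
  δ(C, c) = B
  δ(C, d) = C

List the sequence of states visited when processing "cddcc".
read 'c': A → A
  read 'd': A → C
  read 'd': C → C
  read 'c': C → B
  read 'c': B → B
A -> A -> C -> C -> B -> B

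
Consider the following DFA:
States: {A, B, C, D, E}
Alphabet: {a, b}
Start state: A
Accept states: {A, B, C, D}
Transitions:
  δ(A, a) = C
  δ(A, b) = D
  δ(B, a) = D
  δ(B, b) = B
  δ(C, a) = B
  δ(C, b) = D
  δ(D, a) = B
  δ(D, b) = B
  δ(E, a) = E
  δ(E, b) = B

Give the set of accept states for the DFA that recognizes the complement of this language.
Complement accept states = All states \ Original accept states
= {A, B, C, D, E} \ {A, B, C, D}
{E}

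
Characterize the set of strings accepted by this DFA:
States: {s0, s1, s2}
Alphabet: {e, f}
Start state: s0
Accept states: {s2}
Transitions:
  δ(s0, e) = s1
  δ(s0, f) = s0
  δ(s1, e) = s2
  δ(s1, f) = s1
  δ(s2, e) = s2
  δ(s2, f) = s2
Testing a few strings:
  'f' → reject
  'ee' → accept
  'ff' → reject
  'eff' → reject
State roles: s0=zero e's seen; s1=one e seen; s2=≥ two e's seen
All strings over {e,f} containing at least two e's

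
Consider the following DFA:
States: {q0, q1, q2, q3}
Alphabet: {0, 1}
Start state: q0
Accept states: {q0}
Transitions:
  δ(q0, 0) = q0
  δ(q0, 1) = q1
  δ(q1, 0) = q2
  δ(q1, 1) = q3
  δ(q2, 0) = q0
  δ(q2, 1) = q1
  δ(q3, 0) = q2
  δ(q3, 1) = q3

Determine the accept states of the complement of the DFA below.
Complement accept states = All states \ Original accept states
= {q0, q1, q2, q3} \ {q0}
{q1, q2, q3}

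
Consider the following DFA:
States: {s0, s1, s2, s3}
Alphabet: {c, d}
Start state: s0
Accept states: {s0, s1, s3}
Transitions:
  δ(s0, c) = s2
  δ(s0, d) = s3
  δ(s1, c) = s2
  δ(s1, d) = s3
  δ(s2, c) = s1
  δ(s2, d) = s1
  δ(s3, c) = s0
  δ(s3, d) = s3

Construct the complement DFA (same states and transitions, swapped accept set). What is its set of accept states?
Complement accept states = All states \ Original accept states
= {s0, s1, s2, s3} \ {s0, s1, s3}
{s2}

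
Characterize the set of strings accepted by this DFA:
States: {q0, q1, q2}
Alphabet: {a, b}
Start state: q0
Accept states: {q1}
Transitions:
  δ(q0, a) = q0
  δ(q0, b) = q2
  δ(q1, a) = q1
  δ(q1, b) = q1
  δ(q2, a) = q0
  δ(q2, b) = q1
Testing a few strings:
  'aab' → reject
  'a' → reject
  'abb' → accept
  'aa' → reject
State roles: q0=no progress toward bb; q1=substring bb seen; q2=one trailing b
All strings over {a,b} containing the substring bb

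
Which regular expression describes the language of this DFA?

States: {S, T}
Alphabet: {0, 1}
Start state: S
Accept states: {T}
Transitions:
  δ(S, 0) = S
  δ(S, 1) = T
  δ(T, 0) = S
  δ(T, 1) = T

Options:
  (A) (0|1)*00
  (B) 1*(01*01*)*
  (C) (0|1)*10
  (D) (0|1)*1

Check each option against the DFA on short strings; one disagreement eliminates an option:
  (A) (0|1)*00: on '1' the DFA goes S → T and accepts (T ∈ Accept), but the regex does not match it → eliminate
  (B) 1*(01*01*)*: on ε the DFA stays in S and rejects (S ∉ Accept), but the regex matches it → eliminate
  (C) (0|1)*10: on '1' the DFA goes S → T and accepts (T ∈ Accept), but the regex does not match it → eliminate
  (D) (0|1)*1: agrees with the DFA on every string of length ≤ 6
Only (D) is consistent with the DFA.
(D) (0|1)*1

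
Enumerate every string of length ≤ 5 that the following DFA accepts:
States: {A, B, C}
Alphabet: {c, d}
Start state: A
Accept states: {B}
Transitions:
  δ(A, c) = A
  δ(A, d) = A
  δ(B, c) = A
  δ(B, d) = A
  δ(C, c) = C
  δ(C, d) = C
None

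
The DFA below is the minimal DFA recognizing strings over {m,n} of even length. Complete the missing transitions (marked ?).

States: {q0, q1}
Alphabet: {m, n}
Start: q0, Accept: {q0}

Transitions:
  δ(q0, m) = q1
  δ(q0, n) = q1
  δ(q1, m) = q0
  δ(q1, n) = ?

From the language and accept set, identify what each state tracks — q0: even length so far; q1: odd length so far.
Each missing δ(q, a) is the state matching the new tracked value after reading a.
δ(q1, n) = q0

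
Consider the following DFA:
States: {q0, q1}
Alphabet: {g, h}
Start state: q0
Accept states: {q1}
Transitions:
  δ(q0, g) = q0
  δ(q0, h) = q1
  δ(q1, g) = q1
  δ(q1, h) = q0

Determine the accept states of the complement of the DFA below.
Complement accept states = All states \ Original accept states
= {q0, q1} \ {q1}
{q0}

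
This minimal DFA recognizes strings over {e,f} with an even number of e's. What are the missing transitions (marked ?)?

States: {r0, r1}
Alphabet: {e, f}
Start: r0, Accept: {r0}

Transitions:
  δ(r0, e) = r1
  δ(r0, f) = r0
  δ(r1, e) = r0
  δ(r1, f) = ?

From the language and accept set, identify what each state tracks — r0: even number of e's so far; r1: odd number of e's so far.
Each missing δ(q, a) is the state matching the new tracked value after reading a.
δ(r1, f) = r1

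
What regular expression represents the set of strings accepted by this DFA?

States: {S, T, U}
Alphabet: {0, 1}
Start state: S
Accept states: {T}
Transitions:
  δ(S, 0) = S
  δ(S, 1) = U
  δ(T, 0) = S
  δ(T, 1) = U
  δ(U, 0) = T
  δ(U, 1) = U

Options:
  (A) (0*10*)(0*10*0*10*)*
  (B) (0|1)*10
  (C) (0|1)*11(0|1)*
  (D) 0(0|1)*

Check each option against the DFA on short strings; one disagreement eliminates an option:
  (A) (0*10*)(0*10*0*10*)*: on '1' the DFA goes S → U and rejects (U ∉ Accept), but the regex matches it → eliminate
  (B) (0|1)*10: agrees with the DFA on every string of length ≤ 6
  (C) (0|1)*11(0|1)*: on '10' the DFA goes S → U → T and accepts (T ∈ Accept), but the regex does not match it → eliminate
  (D) 0(0|1)*: on '0' the DFA goes S → S and rejects (S ∉ Accept), but the regex matches it → eliminate
Only (B) is consistent with the DFA.
(B) (0|1)*10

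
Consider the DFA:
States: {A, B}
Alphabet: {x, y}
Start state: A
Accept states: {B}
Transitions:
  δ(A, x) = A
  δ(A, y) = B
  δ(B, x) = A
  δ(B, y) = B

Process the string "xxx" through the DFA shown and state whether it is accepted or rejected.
Processing string "xxx":
  A --x--> A
  A --x--> A
  A --x--> A
Final state: A
Accept states: {B}
No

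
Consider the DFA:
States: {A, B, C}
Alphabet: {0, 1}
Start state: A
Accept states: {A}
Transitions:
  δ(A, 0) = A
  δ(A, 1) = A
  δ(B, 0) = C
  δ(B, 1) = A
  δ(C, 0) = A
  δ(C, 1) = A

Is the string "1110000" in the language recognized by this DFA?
Processing string "1110000":
  A --1--> A
  A --1--> A
  A --1--> A
  A --0--> A
  A --0--> A
  A --0--> A
  A --0--> A
Final state: A
Accept states: {A}
Yes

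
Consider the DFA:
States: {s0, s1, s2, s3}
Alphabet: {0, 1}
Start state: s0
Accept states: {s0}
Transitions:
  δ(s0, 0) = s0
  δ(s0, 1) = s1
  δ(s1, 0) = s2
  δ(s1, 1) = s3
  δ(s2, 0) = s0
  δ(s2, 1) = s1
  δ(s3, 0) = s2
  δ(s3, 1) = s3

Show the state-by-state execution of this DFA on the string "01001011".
read '0': s0 → s0
  read '1': s0 → s1
  read '0': s1 → s2
  read '0': s2 → s0
  read '1': s0 → s1
  read '0': s1 → s2
  read '1': s2 → s1
  read '1': s1 → s3
s0 -> s0 -> s1 -> s2 -> s0 -> s1 -> s2 -> s1 -> s3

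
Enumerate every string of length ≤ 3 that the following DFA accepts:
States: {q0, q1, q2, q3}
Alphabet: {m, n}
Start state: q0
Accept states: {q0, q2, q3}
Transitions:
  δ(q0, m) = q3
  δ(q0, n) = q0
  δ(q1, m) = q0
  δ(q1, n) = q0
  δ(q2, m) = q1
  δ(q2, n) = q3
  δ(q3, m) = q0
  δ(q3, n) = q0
ε, m, n, mm, mn, nm, nn, mmm, mmn, mnm, mnn, nmm, nmn, nnm, nnn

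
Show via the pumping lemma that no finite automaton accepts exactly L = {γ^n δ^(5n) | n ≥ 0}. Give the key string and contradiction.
Assume L is regular with pumping length p. Idea: pumping the γ-block breaks the 1:5 ratio.
Choose s = γ^p δ^(5p) (length 6p ≥ p). By the pumping lemma, s = xyz with |xy| ≤ p, |y| > 0, so y = γ^k with k ≥ 1. Then xy²z = γ^(p+k) δ^(5p). For this to be in L we would need 5p = 5(p+k), i.e. 5k = 0, contradicting k ≥ 1. So xy²z ∉ L.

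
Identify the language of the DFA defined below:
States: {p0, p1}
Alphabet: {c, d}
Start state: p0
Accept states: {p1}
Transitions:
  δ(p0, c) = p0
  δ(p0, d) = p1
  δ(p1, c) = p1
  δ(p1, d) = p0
Testing a few strings:
  'c' → reject
  'cdd' → reject
  'dcc' → accept
  'dc' → accept
State roles: p0=even number of d's so far; p1=odd number of d's so far
All strings over {c,d} with an odd number of d's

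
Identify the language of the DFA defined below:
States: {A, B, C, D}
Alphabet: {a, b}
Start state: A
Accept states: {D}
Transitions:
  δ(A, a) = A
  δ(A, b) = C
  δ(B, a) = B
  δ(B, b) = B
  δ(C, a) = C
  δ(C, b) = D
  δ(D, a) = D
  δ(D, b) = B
Testing a few strings:
  'b' → reject
  'baba' → accept
  'ba' → reject
  'a' → reject
State roles: A=zero b's; B=≥ three b's (dead); C=one b; D=two b's
All strings over {a,b} containing exactly two b's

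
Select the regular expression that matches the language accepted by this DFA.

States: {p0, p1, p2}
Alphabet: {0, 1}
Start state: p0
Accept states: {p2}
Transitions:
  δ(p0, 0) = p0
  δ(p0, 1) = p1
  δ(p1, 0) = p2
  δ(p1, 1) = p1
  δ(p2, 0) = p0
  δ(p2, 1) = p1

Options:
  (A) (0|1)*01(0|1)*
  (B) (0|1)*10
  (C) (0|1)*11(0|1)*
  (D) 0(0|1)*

Check each option against the DFA on short strings; one disagreement eliminates an option:
  (A) (0|1)*01(0|1)*: on '01' the DFA goes p0 → p0 → p1 and rejects (p1 ∉ Accept), but the regex matches it → eliminate
  (B) (0|1)*10: agrees with the DFA on every string of length ≤ 6
  (C) (0|1)*11(0|1)*: on '10' the DFA goes p0 → p1 → p2 and accepts (p2 ∈ Accept), but the regex does not match it → eliminate
  (D) 0(0|1)*: on '0' the DFA goes p0 → p0 and rejects (p0 ∉ Accept), but the regex matches it → eliminate
Only (B) is consistent with the DFA.
(B) (0|1)*10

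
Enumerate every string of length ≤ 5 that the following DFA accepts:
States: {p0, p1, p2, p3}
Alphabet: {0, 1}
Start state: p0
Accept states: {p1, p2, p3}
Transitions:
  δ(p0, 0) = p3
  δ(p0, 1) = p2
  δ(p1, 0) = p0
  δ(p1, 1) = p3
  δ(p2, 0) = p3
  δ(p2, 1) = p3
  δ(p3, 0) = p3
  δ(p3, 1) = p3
0, 1, 00, 01, 10, 11, 000, 001, 010, 011, 100, 101, 110, 111, 0000, 0001, 0010, 0011, 0100, 0101, 0110, 0111, 1000, 1001, 1010, 1011, 1100, 1101, 1110, 1111, 00000, 00001, 00010, 00011, 00100, 00101, 00110, 00111, 01000, 01001, 01010, 01011, 01100, 01101, 01110, 01111, 10000, 10001, 10010, 10011, 10100, 10101, 10110, 10111, 11000, 11001, 11010, 11011, 11100, 11101, 11110, 11111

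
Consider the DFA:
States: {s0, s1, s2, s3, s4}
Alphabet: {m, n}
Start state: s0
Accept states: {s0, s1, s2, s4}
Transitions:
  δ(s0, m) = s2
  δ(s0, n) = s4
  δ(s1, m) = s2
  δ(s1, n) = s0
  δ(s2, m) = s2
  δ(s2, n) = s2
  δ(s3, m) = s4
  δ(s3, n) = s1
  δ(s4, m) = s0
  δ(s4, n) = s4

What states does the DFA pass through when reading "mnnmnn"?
read 'm': s0 → s2
  read 'n': s2 → s2
  read 'n': s2 → s2
  read 'm': s2 → s2
  read 'n': s2 → s2
  read 'n': s2 → s2
s0 -> s2 -> s2 -> s2 -> s2 -> s2 -> s2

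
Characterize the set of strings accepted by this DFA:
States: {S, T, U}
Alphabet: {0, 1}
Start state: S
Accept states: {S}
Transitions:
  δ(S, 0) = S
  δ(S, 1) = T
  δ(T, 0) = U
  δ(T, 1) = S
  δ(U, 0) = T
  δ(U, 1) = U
Testing a few strings:
  '01' → reject
  '1' → reject
  '101' → reject
  '00' → accept
State roles: S=value ≡ 0 (mod 3); T=value ≡ 1 (mod 3); U=value ≡ 2 (mod 3)
All binary strings representing a multiple of 3 (read in base 2; leading zeros allowed and ε counts as 0)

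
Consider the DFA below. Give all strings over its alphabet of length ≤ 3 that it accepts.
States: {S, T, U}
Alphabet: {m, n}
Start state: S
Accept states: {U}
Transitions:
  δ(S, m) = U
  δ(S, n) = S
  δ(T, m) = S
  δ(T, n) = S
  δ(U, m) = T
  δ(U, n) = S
m, nm, mnm, nnm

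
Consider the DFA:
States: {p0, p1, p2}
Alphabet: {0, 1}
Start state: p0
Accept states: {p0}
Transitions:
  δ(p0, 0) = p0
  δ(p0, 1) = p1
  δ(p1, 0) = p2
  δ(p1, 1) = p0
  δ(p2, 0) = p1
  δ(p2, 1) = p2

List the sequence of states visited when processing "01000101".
read '0': p0 → p0
  read '1': p0 → p1
  read '0': p1 → p2
  read '0': p2 → p1
  read '0': p1 → p2
  read '1': p2 → p2
  read '0': p2 → p1
  read '1': p1 → p0
p0 -> p0 -> p1 -> p2 -> p1 -> p2 -> p2 -> p1 -> p0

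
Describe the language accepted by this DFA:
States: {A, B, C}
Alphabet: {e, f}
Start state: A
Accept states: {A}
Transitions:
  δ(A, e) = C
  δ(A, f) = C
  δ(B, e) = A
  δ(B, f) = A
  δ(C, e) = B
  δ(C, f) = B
Testing a few strings:
  'fee' → accept
  'efe' → accept
  'eee' → accept
  'efee' → reject
State roles: A=length ≡ 0 (mod 3); B=length ≡ 2 (mod 3); C=length ≡ 1 (mod 3)
All strings over {e,f} whose length is a multiple of 3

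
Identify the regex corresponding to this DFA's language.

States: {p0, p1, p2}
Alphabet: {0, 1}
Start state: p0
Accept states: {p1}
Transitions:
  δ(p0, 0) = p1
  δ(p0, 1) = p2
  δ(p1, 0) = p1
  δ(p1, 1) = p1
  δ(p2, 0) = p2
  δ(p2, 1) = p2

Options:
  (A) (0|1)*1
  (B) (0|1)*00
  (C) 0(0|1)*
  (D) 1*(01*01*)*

Check each option against the DFA on short strings; one disagreement eliminates an option:
  (A) (0|1)*1: on '0' the DFA goes p0 → p1 and accepts (p1 ∈ Accept), but the regex does not match it → eliminate
  (B) (0|1)*00: on '0' the DFA goes p0 → p1 and accepts (p1 ∈ Accept), but the regex does not match it → eliminate
  (C) 0(0|1)*: agrees with the DFA on every string of length ≤ 6
  (D) 1*(01*01*)*: on ε the DFA stays in p0 and rejects (p0 ∉ Accept), but the regex matches it → eliminate
Only (C) is consistent with the DFA.
(C) 0(0|1)*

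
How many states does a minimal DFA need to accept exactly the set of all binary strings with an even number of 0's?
By Myhill–Nerode, count the distinguishable equivalence classes: two classes — parity of the count of 0's.
2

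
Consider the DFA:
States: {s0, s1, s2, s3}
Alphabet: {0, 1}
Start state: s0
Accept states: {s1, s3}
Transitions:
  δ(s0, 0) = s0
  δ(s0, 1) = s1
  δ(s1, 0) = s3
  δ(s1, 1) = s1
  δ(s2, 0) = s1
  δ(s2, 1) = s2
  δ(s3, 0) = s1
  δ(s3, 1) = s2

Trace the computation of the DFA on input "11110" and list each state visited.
read '1': s0 → s1
  read '1': s1 → s1
  read '1': s1 → s1
  read '1': s1 → s1
  read '0': s1 → s3
s0 -> s1 -> s1 -> s1 -> s1 -> s3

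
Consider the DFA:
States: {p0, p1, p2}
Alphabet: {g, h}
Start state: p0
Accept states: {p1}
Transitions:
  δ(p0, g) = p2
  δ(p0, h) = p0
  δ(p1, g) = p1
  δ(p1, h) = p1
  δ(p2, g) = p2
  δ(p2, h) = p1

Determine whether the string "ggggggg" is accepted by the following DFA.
Processing string "ggggggg":
  p0 --g--> p2
  p2 --g--> p2
  p2 --g--> p2
  p2 --g--> p2
  p2 --g--> p2
  p2 --g--> p2
  p2 --g--> p2
Final state: p2
Accept states: {p1}
No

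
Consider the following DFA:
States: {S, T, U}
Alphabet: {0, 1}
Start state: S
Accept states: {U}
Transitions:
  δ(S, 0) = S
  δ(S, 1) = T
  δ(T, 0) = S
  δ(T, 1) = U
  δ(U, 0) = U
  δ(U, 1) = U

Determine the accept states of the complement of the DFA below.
Complement accept states = All states \ Original accept states
= {S, T, U} \ {U}
{S, T}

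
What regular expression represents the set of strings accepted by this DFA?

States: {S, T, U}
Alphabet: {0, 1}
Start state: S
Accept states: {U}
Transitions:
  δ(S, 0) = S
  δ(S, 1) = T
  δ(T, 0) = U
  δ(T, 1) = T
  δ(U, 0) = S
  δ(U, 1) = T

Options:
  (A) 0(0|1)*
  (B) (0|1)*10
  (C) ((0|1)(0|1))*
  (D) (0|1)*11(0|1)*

Check each option against the DFA on short strings; one disagreement eliminates an option:
  (A) 0(0|1)*: on '0' the DFA goes S → S and rejects (S ∉ Accept), but the regex matches it → eliminate
  (B) (0|1)*10: agrees with the DFA on every string of length ≤ 6
  (C) ((0|1)(0|1))*: on ε the DFA stays in S and rejects (S ∉ Accept), but the regex matches it → eliminate
  (D) (0|1)*11(0|1)*: on '10' the DFA goes S → T → U and accepts (U ∈ Accept), but the regex does not match it → eliminate
Only (B) is consistent with the DFA.
(B) (0|1)*10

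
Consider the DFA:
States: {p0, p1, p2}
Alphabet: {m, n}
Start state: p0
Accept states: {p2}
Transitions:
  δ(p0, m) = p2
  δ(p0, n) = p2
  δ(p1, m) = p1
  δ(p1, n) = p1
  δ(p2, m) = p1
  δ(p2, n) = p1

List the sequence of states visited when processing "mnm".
read 'm': p0 → p2
  read 'n': p2 → p1
  read 'm': p1 → p1
p0 -> p2 -> p1 -> p1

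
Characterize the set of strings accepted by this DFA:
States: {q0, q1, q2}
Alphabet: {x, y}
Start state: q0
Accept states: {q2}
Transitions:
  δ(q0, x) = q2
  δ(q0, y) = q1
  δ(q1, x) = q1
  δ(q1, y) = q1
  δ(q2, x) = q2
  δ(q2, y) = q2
Testing a few strings:
  'xyx' → accept
  'xx' → accept
  'yyx' → reject
  'yyy' → reject
State roles: q0=no input read; q1=started with y (dead); q2=started with x
All strings over {x,y} starting with x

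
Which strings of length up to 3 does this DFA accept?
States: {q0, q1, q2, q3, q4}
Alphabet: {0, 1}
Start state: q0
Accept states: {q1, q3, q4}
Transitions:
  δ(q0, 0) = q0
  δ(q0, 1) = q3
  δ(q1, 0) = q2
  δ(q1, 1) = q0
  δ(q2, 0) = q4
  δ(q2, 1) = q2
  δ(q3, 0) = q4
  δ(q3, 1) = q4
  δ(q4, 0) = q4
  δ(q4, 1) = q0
1, 01, 10, 11, 001, 010, 011, 100, 110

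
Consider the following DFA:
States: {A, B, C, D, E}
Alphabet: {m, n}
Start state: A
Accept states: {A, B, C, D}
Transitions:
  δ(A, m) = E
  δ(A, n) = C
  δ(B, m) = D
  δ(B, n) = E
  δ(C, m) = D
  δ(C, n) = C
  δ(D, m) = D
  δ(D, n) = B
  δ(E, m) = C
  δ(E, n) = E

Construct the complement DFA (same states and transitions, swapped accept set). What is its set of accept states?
Complement accept states = All states \ Original accept states
= {A, B, C, D, E} \ {A, B, C, D}
{E}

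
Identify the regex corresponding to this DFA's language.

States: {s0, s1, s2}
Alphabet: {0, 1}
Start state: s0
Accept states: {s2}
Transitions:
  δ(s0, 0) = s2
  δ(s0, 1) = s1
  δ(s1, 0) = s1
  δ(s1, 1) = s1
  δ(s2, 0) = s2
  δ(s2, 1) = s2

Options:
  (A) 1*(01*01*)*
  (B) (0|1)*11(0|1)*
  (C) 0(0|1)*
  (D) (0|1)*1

Check each option against the DFA on short strings; one disagreement eliminates an option:
  (A) 1*(01*01*)*: on ε the DFA stays in s0 and rejects (s0 ∉ Accept), but the regex matches it → eliminate
  (B) (0|1)*11(0|1)*: on '0' the DFA goes s0 → s2 and accepts (s2 ∈ Accept), but the regex does not match it → eliminate
  (C) 0(0|1)*: agrees with the DFA on every string of length ≤ 6
  (D) (0|1)*1: on '0' the DFA goes s0 → s2 and accepts (s2 ∈ Accept), but the regex does not match it → eliminate
Only (C) is consistent with the DFA.
(C) 0(0|1)*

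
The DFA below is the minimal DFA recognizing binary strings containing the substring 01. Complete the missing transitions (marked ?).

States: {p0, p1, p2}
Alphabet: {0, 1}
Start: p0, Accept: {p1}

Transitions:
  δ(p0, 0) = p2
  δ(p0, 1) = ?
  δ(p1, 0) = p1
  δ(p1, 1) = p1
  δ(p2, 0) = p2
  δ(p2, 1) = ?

From the language and accept set, identify what each state tracks — p0: no 0 seen yet; p1: substring 01 seen; p2: seen a 0, waiting for 1.
Each missing δ(q, a) is the state matching the new tracked value after reading a.
δ(p0, 1) = p0; δ(p2, 1) = p1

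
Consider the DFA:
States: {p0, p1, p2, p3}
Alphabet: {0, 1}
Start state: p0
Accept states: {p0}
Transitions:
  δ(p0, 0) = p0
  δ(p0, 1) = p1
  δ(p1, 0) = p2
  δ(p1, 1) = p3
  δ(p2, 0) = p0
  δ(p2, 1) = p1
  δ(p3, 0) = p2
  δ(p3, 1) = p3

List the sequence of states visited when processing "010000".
read '0': p0 → p0
  read '1': p0 → p1
  read '0': p1 → p2
  read '0': p2 → p0
  read '0': p0 → p0
  read '0': p0 → p0
p0 -> p0 -> p1 -> p2 -> p0 -> p0 -> p0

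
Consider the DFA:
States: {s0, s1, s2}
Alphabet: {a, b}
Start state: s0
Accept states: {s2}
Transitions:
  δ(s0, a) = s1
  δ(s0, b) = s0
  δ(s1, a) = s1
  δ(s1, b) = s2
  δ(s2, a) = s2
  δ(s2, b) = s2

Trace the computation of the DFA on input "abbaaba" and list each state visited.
read 'a': s0 → s1
  read 'b': s1 → s2
  read 'b': s2 → s2
  read 'a': s2 → s2
  read 'a': s2 → s2
  read 'b': s2 → s2
  read 'a': s2 → s2
s0 -> s1 -> s2 -> s2 -> s2 -> s2 -> s2 -> s2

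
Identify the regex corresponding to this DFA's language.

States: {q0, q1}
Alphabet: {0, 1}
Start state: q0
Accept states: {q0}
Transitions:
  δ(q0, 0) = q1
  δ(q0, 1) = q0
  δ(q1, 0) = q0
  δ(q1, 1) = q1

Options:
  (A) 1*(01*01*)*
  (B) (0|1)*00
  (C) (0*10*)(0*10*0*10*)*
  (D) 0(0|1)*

Check each option against the DFA on short strings; one disagreement eliminates an option:
  (A) 1*(01*01*)*: agrees with the DFA on every string of length ≤ 6
  (B) (0|1)*00: on ε the DFA stays in q0 and accepts (q0 ∈ Accept), but the regex does not match it → eliminate
  (C) (0*10*)(0*10*0*10*)*: on ε the DFA stays in q0 and accepts (q0 ∈ Accept), but the regex does not match it → eliminate
  (D) 0(0|1)*: on ε the DFA stays in q0 and accepts (q0 ∈ Accept), but the regex does not match it → eliminate
Only (A) is consistent with the DFA.
(A) 1*(01*01*)*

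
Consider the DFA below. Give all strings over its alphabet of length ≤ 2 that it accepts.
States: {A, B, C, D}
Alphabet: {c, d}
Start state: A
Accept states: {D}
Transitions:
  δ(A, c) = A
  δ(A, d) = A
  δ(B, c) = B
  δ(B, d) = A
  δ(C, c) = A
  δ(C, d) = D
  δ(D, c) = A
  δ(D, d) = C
None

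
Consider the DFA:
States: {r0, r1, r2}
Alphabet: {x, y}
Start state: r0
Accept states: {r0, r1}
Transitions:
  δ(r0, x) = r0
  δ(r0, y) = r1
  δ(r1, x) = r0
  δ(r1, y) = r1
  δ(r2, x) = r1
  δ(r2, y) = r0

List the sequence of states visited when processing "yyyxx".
read 'y': r0 → r1
  read 'y': r1 → r1
  read 'y': r1 → r1
  read 'x': r1 → r0
  read 'x': r0 → r0
r0 -> r1 -> r1 -> r1 -> r0 -> r0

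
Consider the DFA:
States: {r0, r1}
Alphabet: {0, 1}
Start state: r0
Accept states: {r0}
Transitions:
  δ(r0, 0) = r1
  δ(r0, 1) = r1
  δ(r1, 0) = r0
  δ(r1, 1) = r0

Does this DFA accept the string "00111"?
Processing string "00111":
  r0 --0--> r1
  r1 --0--> r0
  r0 --1--> r1
  r1 --1--> r0
  r0 --1--> r1
Final state: r1
Accept states: {r0}
No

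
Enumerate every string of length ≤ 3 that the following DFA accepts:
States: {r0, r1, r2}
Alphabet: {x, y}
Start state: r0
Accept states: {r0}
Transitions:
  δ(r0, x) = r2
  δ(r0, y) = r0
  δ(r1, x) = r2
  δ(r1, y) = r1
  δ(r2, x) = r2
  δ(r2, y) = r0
ε, y, xy, yy, xxy, xyy, yxy, yyy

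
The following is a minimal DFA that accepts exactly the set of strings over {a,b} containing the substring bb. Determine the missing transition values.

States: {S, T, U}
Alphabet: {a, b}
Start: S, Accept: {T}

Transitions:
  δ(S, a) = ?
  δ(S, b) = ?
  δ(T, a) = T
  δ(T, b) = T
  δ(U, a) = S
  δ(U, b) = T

From the language and accept set, identify what each state tracks — S: no progress toward bb; T: substring bb seen; U: one trailing b.
Each missing δ(q, a) is the state matching the new tracked value after reading a.
δ(S, a) = S; δ(S, b) = U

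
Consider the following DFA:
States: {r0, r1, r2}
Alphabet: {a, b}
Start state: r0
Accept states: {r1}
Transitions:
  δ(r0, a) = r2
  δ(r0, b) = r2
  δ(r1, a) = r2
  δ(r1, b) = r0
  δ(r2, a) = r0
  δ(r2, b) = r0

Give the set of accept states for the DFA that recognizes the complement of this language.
Complement accept states = All states \ Original accept states
= {r0, r1, r2} \ {r1}
{r0, r2}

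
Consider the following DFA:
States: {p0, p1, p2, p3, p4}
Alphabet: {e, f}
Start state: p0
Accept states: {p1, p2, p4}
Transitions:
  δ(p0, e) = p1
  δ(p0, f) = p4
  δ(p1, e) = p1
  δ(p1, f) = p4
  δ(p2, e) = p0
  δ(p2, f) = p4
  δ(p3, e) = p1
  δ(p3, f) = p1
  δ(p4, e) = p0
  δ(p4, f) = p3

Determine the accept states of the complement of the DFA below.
Complement accept states = All states \ Original accept states
= {p0, p1, p2, p3, p4} \ {p1, p2, p4}
{p0, p3}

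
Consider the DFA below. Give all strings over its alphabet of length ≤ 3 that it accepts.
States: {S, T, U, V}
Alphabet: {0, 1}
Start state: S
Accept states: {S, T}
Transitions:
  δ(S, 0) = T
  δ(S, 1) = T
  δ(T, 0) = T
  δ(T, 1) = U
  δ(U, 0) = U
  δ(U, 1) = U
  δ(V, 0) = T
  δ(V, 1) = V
ε, 0, 1, 00, 10, 000, 100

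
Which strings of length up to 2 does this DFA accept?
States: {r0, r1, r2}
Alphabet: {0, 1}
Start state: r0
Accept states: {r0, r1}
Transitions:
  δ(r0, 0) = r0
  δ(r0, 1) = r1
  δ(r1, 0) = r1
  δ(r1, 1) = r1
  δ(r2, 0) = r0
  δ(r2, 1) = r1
ε, 0, 1, 00, 01, 10, 11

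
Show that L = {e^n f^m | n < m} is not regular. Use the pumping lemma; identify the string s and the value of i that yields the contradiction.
Assume L is regular with pumping length p. Idea: pumping up the e-block makes the e-count reach the f-count.
Choose s = e^p f^(p+1) ∈ L. By the pumping lemma, s = xyz with |xy| ≤ p, |y| > 0, so y = e^k with k ≥ 1. Then xy²z = e^(p+k) f^(p+1). Since p+k ≥ p+1, the number of e's is no longer strictly less than the number of f's, so xy²z ∉ L.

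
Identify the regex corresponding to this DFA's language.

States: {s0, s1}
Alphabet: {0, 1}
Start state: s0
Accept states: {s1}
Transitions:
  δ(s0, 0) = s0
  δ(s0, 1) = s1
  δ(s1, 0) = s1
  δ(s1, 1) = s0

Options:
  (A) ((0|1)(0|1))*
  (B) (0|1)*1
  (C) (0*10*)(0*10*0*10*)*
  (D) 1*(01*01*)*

Check each option against the DFA on short strings; one disagreement eliminates an option:
  (A) ((0|1)(0|1))*: on ε the DFA stays in s0 and rejects (s0 ∉ Accept), but the regex matches it → eliminate
  (B) (0|1)*1: on '10' the DFA goes s0 → s1 → s1 and accepts (s1 ∈ Accept), but the regex does not match it → eliminate
  (C) (0*10*)(0*10*0*10*)*: agrees with the DFA on every string of length ≤ 6
  (D) 1*(01*01*)*: on ε the DFA stays in s0 and rejects (s0 ∉ Accept), but the regex matches it → eliminate
Only (C) is consistent with the DFA.
(C) (0*10*)(0*10*0*10*)*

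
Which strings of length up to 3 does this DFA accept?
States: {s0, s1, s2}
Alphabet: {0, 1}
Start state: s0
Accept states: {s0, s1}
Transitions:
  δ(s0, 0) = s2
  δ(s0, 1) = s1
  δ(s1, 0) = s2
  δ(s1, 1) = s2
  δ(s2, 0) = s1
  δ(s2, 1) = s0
ε, 1, 00, 01, 011, 100, 101, 110, 111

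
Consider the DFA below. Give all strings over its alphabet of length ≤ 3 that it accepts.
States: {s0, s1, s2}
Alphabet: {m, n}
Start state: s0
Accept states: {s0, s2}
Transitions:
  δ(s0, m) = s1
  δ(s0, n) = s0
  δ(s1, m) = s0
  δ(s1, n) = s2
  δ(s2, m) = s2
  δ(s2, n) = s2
ε, n, mm, mn, nn, mmn, mnm, mnn, nmm, nmn, nnn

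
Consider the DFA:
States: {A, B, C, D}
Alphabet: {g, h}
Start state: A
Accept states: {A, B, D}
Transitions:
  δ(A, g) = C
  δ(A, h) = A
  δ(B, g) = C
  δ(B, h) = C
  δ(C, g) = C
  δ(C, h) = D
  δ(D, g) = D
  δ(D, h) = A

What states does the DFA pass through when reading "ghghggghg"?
read 'g': A → C
  read 'h': C → D
  read 'g': D → D
  read 'h': D → A
  read 'g': A → C
  read 'g': C → C
  read 'g': C → C
  read 'h': C → D
  read 'g': D → D
A -> C -> D -> D -> A -> C -> C -> C -> D -> D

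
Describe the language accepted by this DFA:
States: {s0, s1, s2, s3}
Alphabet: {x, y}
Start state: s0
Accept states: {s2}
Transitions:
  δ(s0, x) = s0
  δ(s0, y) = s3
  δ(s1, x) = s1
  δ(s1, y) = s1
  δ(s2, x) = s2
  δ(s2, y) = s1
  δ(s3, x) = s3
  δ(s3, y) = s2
Testing a few strings:
  'yy' → accept
  'y' → reject
  'yxyy' → reject
  'yx' → reject
State roles: s0=zero y's; s1=≥ three y's (dead); s2=two y's; s3=one y
All strings over {x,y} containing exactly two y's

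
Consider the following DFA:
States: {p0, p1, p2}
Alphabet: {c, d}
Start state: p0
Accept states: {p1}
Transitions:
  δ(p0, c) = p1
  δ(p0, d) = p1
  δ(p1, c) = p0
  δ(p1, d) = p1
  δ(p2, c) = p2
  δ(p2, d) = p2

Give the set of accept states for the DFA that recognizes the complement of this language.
Complement accept states = All states \ Original accept states
= {p0, p1, p2} \ {p1}
{p0, p2}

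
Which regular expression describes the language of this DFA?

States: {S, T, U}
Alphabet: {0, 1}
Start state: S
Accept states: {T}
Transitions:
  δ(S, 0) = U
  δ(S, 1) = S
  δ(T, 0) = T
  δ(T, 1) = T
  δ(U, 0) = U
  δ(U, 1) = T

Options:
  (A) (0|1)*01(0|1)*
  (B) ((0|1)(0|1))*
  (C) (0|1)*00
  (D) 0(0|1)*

Check each option against the DFA on short strings; one disagreement eliminates an option:
  (A) (0|1)*01(0|1)*: agrees with the DFA on every string of length ≤ 6
  (B) ((0|1)(0|1))*: on ε the DFA stays in S and rejects (S ∉ Accept), but the regex matches it → eliminate
  (C) (0|1)*00: on '00' the DFA goes S → U → U and rejects (U ∉ Accept), but the regex matches it → eliminate
  (D) 0(0|1)*: on '0' the DFA goes S → U and rejects (U ∉ Accept), but the regex matches it → eliminate
Only (A) is consistent with the DFA.
(A) (0|1)*01(0|1)*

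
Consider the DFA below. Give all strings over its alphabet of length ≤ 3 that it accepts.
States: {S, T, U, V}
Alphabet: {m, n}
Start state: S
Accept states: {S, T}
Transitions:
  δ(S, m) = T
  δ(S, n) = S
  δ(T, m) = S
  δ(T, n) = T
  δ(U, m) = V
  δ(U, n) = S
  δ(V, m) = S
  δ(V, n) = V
ε, m, n, mm, mn, nm, nn, mmm, mmn, mnm, mnn, nmm, nmn, nnm, nnn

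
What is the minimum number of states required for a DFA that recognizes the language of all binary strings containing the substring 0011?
By Myhill–Nerode, count the distinguishable equivalence classes: 5 classes — one per longest suffix of the input that is a prefix of '0011' (lengths 0 through 3), plus an absorbing 'already seen 0011' class.
5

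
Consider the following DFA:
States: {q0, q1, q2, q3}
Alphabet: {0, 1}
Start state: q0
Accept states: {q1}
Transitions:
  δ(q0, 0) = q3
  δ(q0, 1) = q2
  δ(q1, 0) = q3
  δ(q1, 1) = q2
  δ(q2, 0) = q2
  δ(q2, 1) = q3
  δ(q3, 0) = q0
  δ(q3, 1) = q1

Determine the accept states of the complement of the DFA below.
Complement accept states = All states \ Original accept states
= {q0, q1, q2, q3} \ {q1}
{q0, q2, q3}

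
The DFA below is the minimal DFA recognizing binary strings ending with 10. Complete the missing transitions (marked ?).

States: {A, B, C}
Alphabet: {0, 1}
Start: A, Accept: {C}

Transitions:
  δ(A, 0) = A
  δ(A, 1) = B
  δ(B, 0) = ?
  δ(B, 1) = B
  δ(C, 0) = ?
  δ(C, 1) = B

From the language and accept set, identify what each state tracks — A: no suffix match; B: one trailing 1; C: suffix is 10.
Each missing δ(q, a) is the state matching the new tracked value after reading a.
δ(B, 0) = C; δ(C, 0) = A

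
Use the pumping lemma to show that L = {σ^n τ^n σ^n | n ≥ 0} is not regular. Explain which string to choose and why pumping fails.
Assume L is regular with pumping length p. Idea: pumping the first σ-block unbalances it against the other two.
Choose s = σ^p τ^p σ^p ∈ L (|s| = 3p ≥ p). By the pumping lemma, s = xyz with |xy| ≤ p, |y| > 0, so y = σ^k with k ≥ 1, inside the first σ-block. Then xy²z = σ^(p+k) τ^p σ^p. The first block has length p+k ≠ p, so the three block lengths are no longer equal and xy²z ∉ L.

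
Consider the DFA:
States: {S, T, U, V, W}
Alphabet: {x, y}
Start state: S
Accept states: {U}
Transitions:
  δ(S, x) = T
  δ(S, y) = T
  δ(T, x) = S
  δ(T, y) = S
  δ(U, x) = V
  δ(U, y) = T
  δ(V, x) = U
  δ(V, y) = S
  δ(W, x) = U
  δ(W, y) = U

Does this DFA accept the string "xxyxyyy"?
Processing string "xxyxyyy":
  S --x--> T
  T --x--> S
  S --y--> T
  T --x--> S
  S --y--> T
  T --y--> S
  S --y--> T
Final state: T
Accept states: {U}
No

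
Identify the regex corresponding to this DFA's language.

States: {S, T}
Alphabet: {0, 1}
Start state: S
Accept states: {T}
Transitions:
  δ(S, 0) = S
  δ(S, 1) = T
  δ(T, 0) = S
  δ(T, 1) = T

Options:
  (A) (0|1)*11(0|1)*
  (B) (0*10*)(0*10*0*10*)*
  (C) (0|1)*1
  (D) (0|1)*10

Check each option against the DFA on short strings; one disagreement eliminates an option:
  (A) (0|1)*11(0|1)*: on '1' the DFA goes S → T and accepts (T ∈ Accept), but the regex does not match it → eliminate
  (B) (0*10*)(0*10*0*10*)*: on '10' the DFA goes S → T → S and rejects (S ∉ Accept), but the regex matches it → eliminate
  (C) (0|1)*1: agrees with the DFA on every string of length ≤ 6
  (D) (0|1)*10: on '1' the DFA goes S → T and accepts (T ∈ Accept), but the regex does not match it → eliminate
Only (C) is consistent with the DFA.
(C) (0|1)*1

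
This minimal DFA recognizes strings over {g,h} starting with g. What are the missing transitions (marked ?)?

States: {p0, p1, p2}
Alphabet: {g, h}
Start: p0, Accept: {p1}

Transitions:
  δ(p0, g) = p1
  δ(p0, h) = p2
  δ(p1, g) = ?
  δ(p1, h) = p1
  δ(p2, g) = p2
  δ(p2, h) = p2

From the language and accept set, identify what each state tracks — p0: no input read; p1: started with g; p2: started with h (dead).
Each missing δ(q, a) is the state matching the new tracked value after reading a.
δ(p1, g) = p1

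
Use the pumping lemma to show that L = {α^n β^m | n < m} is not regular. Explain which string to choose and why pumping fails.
Assume L is regular with pumping length p. Idea: pumping up the α-block makes the α-count reach the β-count.
Choose s = α^p β^(p+1) ∈ L. By the pumping lemma, s = xyz with |xy| ≤ p, |y| > 0, so y = α^k with k ≥ 1. Then xy²z = α^(p+k) β^(p+1). Since p+k ≥ p+1, the number of α's is no longer strictly less than the number of β's, so xy²z ∉ L.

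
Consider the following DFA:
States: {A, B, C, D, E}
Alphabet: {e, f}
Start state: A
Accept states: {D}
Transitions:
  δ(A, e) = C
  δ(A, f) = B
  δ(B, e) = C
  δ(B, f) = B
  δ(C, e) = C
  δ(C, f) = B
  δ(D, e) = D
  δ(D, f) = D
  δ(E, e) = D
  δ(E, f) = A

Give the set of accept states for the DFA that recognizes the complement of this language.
Complement accept states = All states \ Original accept states
= {A, B, C, D, E} \ {D}
{A, B, C, E}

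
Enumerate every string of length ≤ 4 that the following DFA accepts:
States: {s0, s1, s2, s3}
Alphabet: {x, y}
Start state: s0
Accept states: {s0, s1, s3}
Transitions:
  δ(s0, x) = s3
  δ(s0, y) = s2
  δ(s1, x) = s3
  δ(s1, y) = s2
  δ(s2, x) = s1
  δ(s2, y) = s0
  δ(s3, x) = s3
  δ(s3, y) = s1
ε, x, xx, xy, yx, yy, xxx, xxy, xyx, yxx, yyx, xxxx, xxxy, xxyx, xyxx, xyxy, xyyx, xyyy, yxxx, yxxy, yxyx, yxyy, yyxx, yyxy, yyyx, yyyy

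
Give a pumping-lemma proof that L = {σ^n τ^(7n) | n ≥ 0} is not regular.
Assume L is regular with pumping length p. Idea: pumping the σ-block breaks the 1:7 ratio.
Choose s = σ^p τ^(7p) (length 8p ≥ p). By the pumping lemma, s = xyz with |xy| ≤ p, |y| > 0, so y = σ^k with k ≥ 1. Then xy²z = σ^(p+k) τ^(7p). For this to be in L we would need 7p = 7(p+k), i.e. 7k = 0, contradicting k ≥ 1. So xy²z ∉ L.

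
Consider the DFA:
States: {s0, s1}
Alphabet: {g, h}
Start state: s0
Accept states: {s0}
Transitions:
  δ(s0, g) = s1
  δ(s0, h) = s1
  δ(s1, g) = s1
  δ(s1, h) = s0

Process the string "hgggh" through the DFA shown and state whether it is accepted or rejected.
Processing string "hgggh":
  s0 --h--> s1
  s1 --g--> s1
  s1 --g--> s1
  s1 --g--> s1
  s1 --h--> s0
Final state: s0
Accept states: {s0}
Yes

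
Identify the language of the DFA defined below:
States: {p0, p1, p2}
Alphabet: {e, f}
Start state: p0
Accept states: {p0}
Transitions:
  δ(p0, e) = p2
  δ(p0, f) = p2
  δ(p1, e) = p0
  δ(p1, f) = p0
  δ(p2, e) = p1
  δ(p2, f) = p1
Testing a few strings:
  'fe' → reject
  'ffff' → reject
  'ff' → reject
  'f' → reject
State roles: p0=length ≡ 0 (mod 3); p1=length ≡ 2 (mod 3); p2=length ≡ 1 (mod 3)
All strings over {e,f} whose length is a multiple of 3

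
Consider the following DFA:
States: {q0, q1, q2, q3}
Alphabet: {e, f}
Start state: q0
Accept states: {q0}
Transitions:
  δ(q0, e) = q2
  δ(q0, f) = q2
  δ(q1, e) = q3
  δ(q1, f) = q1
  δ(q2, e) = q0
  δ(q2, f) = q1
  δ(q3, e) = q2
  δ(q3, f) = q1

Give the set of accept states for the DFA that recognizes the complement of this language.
Complement accept states = All states \ Original accept states
= {q0, q1, q2, q3} \ {q0}
{q1, q2, q3}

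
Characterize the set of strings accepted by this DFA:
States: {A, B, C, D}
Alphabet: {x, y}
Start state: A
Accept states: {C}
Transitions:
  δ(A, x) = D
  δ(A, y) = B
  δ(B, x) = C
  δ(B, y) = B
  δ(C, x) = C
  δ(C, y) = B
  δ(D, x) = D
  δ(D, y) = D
Testing a few strings:
  'x' → reject
  'y' → reject
  'yxyx' → accept
  'xxyy' → reject
State roles: A=no input read; B=started with y, last symbol y; C=started with y, last symbol x; D=started with x (dead)
All strings over {x,y} that start with y and end with x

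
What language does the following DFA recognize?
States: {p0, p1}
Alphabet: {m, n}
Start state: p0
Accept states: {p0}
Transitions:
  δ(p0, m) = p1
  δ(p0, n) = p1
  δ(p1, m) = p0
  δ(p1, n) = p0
Testing a few strings:
  'nmm' → reject
  'm' → reject
  'nn' → accept
  'nnn' → reject
State roles: p0=even length so far; p1=odd length so far
All strings over {m,n} of even length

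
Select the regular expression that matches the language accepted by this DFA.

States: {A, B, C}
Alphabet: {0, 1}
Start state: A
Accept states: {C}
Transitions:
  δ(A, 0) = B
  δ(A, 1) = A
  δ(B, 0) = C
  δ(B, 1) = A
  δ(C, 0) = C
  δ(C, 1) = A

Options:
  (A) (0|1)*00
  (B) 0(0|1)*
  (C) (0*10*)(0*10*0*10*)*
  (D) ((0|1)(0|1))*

Check each option against the DFA on short strings; one disagreement eliminates an option:
  (A) (0|1)*00: agrees with the DFA on every string of length ≤ 6
  (B) 0(0|1)*: on '0' the DFA goes A → B and rejects (B ∉ Accept), but the regex matches it → eliminate
  (C) (0*10*)(0*10*0*10*)*: on '1' the DFA goes A → A and rejects (A ∉ Accept), but the regex matches it → eliminate
  (D) ((0|1)(0|1))*: on ε the DFA stays in A and rejects (A ∉ Accept), but the regex matches it → eliminate
Only (A) is consistent with the DFA.
(A) (0|1)*00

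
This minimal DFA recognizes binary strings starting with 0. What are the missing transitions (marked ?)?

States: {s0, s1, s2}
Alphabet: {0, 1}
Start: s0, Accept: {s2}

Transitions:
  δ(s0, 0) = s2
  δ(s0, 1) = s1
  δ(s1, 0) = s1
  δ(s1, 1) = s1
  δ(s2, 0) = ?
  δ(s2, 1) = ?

From the language and accept set, identify what each state tracks — s0: no input read; s1: started with 1 (dead); s2: started with 0.
Each missing δ(q, a) is the state matching the new tracked value after reading a.
δ(s2, 0) = s2; δ(s2, 1) = s2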